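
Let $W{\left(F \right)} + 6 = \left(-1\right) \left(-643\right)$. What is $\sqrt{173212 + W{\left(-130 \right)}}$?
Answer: $\sqrt{173849} \approx 416.95$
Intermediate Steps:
$W{\left(F \right)} = 637$ ($W{\left(F \right)} = -6 - -643 = -6 + 643 = 637$)
$\sqrt{173212 + W{\left(-130 \right)}} = \sqrt{173212 + 637} = \sqrt{173849}$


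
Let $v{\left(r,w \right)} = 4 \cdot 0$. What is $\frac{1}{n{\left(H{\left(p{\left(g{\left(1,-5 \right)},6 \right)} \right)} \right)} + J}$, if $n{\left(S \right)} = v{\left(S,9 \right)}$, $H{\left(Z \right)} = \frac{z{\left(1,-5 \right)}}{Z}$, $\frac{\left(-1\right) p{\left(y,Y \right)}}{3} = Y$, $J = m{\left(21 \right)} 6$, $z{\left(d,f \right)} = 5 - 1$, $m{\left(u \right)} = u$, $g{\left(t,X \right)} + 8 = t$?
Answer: $\frac{1}{126} \approx 0.0079365$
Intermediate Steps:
$g{\left(t,X \right)} = -8 + t$
$z{\left(d,f \right)} = 4$ ($z{\left(d,f \right)} = 5 - 1 = 4$)
$v{\left(r,w \right)} = 0$
$J = 126$ ($J = 21 \cdot 6 = 126$)
$p{\left(y,Y \right)} = - 3 Y$
$H{\left(Z \right)} = \frac{4}{Z}$
$n{\left(S \right)} = 0$
$\frac{1}{n{\left(H{\left(p{\left(g{\left(1,-5 \right)},6 \right)} \right)} \right)} + J} = \frac{1}{0 + 126} = \frac{1}{126}$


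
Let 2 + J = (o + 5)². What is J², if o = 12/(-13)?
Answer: 6105841/28561 ≈ 213.78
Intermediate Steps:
o = -12/13 (o = 12*(-1/13) = -12/13 ≈ -0.92308)
J = 2471/169 (J = -2 + (-12/13 + 5)² = -2 + (53/13)² = -2 + 2809/169 = 2471/169 ≈ 14.621)
J² = (2471/169)² = 6105841/28561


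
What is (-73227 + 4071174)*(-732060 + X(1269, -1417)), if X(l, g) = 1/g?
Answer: -4147186447519887/1417 ≈ -2.9267e+12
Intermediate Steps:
(-73227 + 4071174)*(-732060 + X(1269, -1417)) = (-73227 + 4071174)*(-732060 + 1/(-1417)) = 3997947*(-732060 - 1/1417) = 3997947*(-1037329021/1417) = -4147186447519887/1417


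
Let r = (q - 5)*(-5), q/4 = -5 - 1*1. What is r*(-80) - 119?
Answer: -11719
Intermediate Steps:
q = -24 (q = 4*(-5 - 1*1) = 4*(-5 - 1) = 4*(-6) = -24)
r = 145 (r = (-24 - 5)*(-5) = -29*(-5) = 145)
r*(-80) - 119 = 145*(-80) - 119 = -11600 - 119 = -11719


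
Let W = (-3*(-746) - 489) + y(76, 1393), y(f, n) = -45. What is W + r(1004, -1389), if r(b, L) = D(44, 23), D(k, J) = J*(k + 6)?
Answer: 2854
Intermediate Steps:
D(k, J) = J*(6 + k)
r(b, L) = 1150 (r(b, L) = 23*(6 + 44) = 23*50 = 1150)
W = 1704 (W = (-3*(-746) - 489) - 45 = (2238 - 489) - 45 = 1749 - 45 = 1704)
W + r(1004, -1389) = 1704 + 1150 = 2854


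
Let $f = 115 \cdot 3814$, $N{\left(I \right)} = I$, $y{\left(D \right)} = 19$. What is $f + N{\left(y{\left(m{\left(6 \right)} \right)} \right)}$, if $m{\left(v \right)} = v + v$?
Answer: $438629$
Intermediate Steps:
$m{\left(v \right)} = 2 v$
$f = 438610$
$f + N{\left(y{\left(m{\left(6 \right)} \right)} \right)} = 438610 + 19 = 438629$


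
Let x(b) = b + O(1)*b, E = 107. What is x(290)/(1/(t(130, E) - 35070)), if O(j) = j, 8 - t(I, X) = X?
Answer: -20398020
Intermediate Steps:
t(I, X) = 8 - X
x(b) = 2*b (x(b) = b + 1*b = b + b = 2*b)
x(290)/(1/(t(130, E) - 35070)) = (2*290)/(1/((8 - 1*107) - 35070)) = 580/(1/((8 - 107) - 35070)) = 580/(1/(-99 - 35070)) = 580/(1/(-35169)) = 580/(-1/35169) = 580*(-35169) = -20398020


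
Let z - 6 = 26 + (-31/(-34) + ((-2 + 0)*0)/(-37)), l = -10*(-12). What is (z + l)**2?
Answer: 27029601/1156 ≈ 23382.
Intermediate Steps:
l = 120
z = 1119/34 (z = 6 + (26 + (-31/(-34) + ((-2 + 0)*0)/(-37))) = 6 + (26 + (-31*(-1/34) - 2*0*(-1/37))) = 6 + (26 + (31/34 + 0*(-1/37))) = 6 + (26 + (31/34 + 0)) = 6 + (26 + 31/34) = 6 + 915/34 = 1119/34 ≈ 32.912)
(z + l)**2 = (1119/34 + 120)**2 = (5199/34)**2 = 27029601/1156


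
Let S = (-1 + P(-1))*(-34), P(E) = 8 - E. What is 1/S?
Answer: -1/272 ≈ -0.0036765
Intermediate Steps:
S = -272 (S = (-1 + (8 - 1*(-1)))*(-34) = (-1 + (8 + 1))*(-34) = (-1 + 9)*(-34) = 8*(-34) = -272)
1/S = 1/(-272) = -1/272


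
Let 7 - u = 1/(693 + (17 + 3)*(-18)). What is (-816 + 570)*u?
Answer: -191060/111 ≈ -1721.3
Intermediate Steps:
u = 2330/333 (u = 7 - 1/(693 + (17 + 3)*(-18)) = 7 - 1/(693 + 20*(-18)) = 7 - 1/(693 - 360) = 7 - 1/333 = 2330/333 ≈ 6.9970)
(-816 + 570)*u = (-816 + 570)*(2330/333) = -246*2330/333 = -191060/111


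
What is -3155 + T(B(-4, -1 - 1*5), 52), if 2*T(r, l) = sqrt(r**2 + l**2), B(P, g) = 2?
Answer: -3155 + sqrt(677) ≈ -3129.0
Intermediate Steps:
T(r, l) = sqrt(l**2 + r**2)/2 (T(r, l) = sqrt(r**2 + l**2)/2 = sqrt(l**2 + r**2)/2)
-3155 + T(B(-4, -1 - 1*5), 52) = -3155 + sqrt(52**2 + 2**2)/2 = -3155 + sqrt(2704 + 4)/2 = -3155 + sqrt(2708)/2 = -3155 + (2*sqrt(677))/2 = -3155 + sqrt(677)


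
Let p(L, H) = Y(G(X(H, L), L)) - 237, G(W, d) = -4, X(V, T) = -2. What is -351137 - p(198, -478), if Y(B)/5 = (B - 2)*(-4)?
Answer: -351020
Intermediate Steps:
Y(B) = 40 - 20*B (Y(B) = 5*((B - 2)*(-4)) = 5*((-2 + B)*(-4)) = 5*(8 - 4*B) = 40 - 20*B)
p(L, H) = -117 (p(L, H) = (40 - 20*(-4)) - 237 = (40 + 80) - 237 = 120 - 237 = -117)
-351137 - p(198, -478) = -351137 - 1*(-117) = -351137 + 117 = -351020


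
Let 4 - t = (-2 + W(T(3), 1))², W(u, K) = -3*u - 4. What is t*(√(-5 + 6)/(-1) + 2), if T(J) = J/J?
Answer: -77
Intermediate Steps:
T(J) = 1
W(u, K) = -4 - 3*u
t = -77 (t = 4 - (-2 + (-4 - 3*1))² = 4 - (-2 + (-4 - 3))² = 4 - (-2 - 7)² = 4 - 1*(-9)² = 4 - 1*81 = 4 - 81 = -77)
t*(√(-5 + 6)/(-1) + 2) = -77*(√(-5 + 6)/(-1) + 2) = -77*(√1*(-1) + 2) = -77*(1*(-1) + 2) = -77*(-1 + 2) = -77*1 = -77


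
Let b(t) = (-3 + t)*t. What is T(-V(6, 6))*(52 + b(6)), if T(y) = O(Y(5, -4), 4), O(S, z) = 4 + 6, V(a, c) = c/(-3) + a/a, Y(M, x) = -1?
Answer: 700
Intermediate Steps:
V(a, c) = 1 - c/3 (V(a, c) = c*(-1/3) + 1 = -c/3 + 1 = 1 - c/3)
b(t) = t*(-3 + t)
O(S, z) = 10
T(y) = 10
T(-V(6, 6))*(52 + b(6)) = 10*(52 + 6*(-3 + 6)) = 10*(52 + 6*3) = 10*(52 + 18) = 10*70 = 700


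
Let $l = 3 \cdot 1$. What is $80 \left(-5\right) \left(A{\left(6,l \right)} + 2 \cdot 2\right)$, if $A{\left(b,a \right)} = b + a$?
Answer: $-5200$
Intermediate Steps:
$l = 3$
$A{\left(b,a \right)} = a + b$
$80 \left(-5\right) \left(A{\left(6,l \right)} + 2 \cdot 2\right) = 80 \left(-5\right) \left(\left(3 + 6\right) + 2 \cdot 2\right) = - 400 \left(9 + 4\right) = \left(-400\right) 13 = -5200$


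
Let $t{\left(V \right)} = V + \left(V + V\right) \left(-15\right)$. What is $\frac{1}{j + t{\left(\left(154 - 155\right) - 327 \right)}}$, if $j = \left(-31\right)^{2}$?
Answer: $\frac{1}{10473} \approx 9.5484 \cdot 10^{-5}$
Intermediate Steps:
$t{\left(V \right)} = - 29 V$ ($t{\left(V \right)} = V + 2 V \left(-15\right) = V - 30 V = - 29 V$)
$j = 961$
$\frac{1}{j + t{\left(\left(154 - 155\right) - 327 \right)}} = \frac{1}{961 - 29 \left(\left(154 - 155\right) - 327\right)} = \frac{1}{961 - 29 \left(-1 - 327\right)} = \frac{1}{961 - -9512} = \frac{1}{961 + 9512} = \frac{1}{10473}$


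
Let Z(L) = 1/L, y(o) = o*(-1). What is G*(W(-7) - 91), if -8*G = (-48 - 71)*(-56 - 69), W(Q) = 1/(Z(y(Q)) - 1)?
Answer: 8225875/48 ≈ 1.7137e+5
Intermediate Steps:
y(o) = -o
W(Q) = 1/(-1 - 1/Q) (W(Q) = 1/(1/(-Q) - 1) = 1/(-1/Q - 1) = 1/(-1 - 1/Q))
G = -14875/8 (G = -(-48 - 71)*(-56 - 69)/8 = -(-119)*(-125)/8 = -⅛*14875 = -14875/8 ≈ -1859.4)
G*(W(-7) - 91) = -14875*(-1*(-7)/(1 - 7) - 91)/8 = -14875*(-1*(-7)/(-6) - 91)/8 = -14875*(-1*(-7)*(-⅙) - 91)/8 = -14875*(-7/6 - 91)/8 = -14875/8*(-553/6) = 8225875/48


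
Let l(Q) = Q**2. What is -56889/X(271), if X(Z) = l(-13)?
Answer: -56889/169 ≈ -336.62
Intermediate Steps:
X(Z) = 169 (X(Z) = (-13)**2 = 169)
-56889/X(271) = -56889/169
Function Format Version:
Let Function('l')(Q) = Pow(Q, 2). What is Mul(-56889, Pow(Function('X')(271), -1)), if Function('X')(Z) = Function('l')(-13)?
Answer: Rational(-56889, 169) ≈ -336.62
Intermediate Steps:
Function('X')(Z) = 169 (Function('X')(Z) = Pow(-13, 2) = 169)
Mul(-56889, Pow(Function('X')(271), -1)) = Mul(-56889, Pow(169, -1)) = Mul(-56889, Rational(1, 169)) = Rational(-56889, 169)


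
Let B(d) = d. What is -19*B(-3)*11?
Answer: 627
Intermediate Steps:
-19*B(-3)*11 = -19*(-3)*11 = 57*11 = 627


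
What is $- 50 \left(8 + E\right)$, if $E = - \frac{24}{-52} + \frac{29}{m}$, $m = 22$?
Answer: $- \frac{69925}{143} \approx -488.99$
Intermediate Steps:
$E = \frac{509}{286}$ ($E = - \frac{24}{-52} + \frac{29}{22} = \left(-24\right) \left(- \frac{1}{52}\right) + 29 \cdot \frac{1}{22} = \frac{6}{13} + \frac{29}{22} = \frac{509}{286} \approx 1.7797$)
$- 50 \left(8 + E\right) = - 50 \left(8 + \frac{509}{286}\right) = \left(-50\right) \frac{2797}{286} = - \frac{69925}{143}$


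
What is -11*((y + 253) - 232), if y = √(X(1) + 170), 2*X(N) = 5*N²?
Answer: -231 - 11*√690/2 ≈ -375.47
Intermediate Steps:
X(N) = 5*N²/2 (X(N) = (5*N²)/2 = 5*N²/2)
y = √690/2 (y = √((5/2)*1² + 170) = √((5/2)*1 + 170) = √(5/2 + 170) = √(345/2) = √690/2 ≈ 13.134)
-11*((y + 253) - 232) = -11*((√690/2 + 253) - 232) = -11*((253 + √690/2) - 232) = -11*(21 + √690/2) = -231 - 11*√690/2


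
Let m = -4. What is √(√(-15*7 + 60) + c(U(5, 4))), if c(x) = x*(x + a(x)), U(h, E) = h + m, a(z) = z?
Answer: √(2 + 3*I*√5) ≈ 2.1213 + 1.5811*I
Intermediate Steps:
U(h, E) = -4 + h (U(h, E) = h - 4 = -4 + h)
c(x) = 2*x² (c(x) = x*(x + x) = x*(2*x) = 2*x²)
√(√(-15*7 + 60) + c(U(5, 4))) = √(√(-15*7 + 60) + 2*(-4 + 5)²) = √(√(-105 + 60) + 2*1²) = √(√(-45) + 2*1) = √(3*I*√5 + 2) = √(2 + 3*I*√5)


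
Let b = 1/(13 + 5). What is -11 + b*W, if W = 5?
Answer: -193/18 ≈ -10.722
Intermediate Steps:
b = 1/18 ≈ 0.055556
-11 + b*W = -11 + (1/18)*5 = -11 + 5/18 = -193/18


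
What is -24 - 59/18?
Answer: -491/18 ≈ -27.278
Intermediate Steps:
-24 - 59/18 = -491/18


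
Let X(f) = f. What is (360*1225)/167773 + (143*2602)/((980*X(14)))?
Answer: 34238252239/1150922780 ≈ 29.749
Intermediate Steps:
(360*1225)/167773 + (143*2602)/((980*X(14))) = (360*1225)/167773 + (143*2602)/((980*14)) = 441000*(1/167773) + 372086/13720 = 441000/167773 + 372086*(1/13720) = 441000/167773 + 186043/6860 = 34238252239/1150922780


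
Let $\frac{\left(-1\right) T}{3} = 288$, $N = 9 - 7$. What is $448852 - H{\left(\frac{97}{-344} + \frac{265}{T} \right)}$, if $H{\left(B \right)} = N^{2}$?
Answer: $448848$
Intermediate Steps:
$N = 2$
$T = -864$ ($T = \left(-3\right) 288 = -864$)
$H{\left(B \right)} = 4$ ($H{\left(B \right)} = 2^{2} = 4$)
$448852 - H{\left(\frac{97}{-344} + \frac{265}{T} \right)} = 448852 - 4 = 448848$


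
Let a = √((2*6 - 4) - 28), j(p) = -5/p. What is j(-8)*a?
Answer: 5*I*√5/4 ≈ 2.7951*I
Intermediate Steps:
a = 2*I*√5 (a = √((12 - 4) - 28) = √(8 - 28) = √(-20) = 2*I*√5 ≈ 4.4721*I)
j(-8)*a = (-5/(-8))*(2*I*√5) = (-5*(-⅛))*(2*I*√5) = 5*(2*I*√5)/8 = 5*I*√5/4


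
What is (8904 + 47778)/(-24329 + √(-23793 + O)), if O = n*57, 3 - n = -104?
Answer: -1379016378/591917935 - 170046*I*√1966/591917935 ≈ -2.3297 - 0.012738*I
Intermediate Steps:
n = 107 (n = 3 - 1*(-104) = 3 + 104 = 107)
O = 6099 (O = 107*57 = 6099)
(8904 + 47778)/(-24329 + √(-23793 + O)) = (8904 + 47778)/(-24329 + √(-23793 + 6099)) = 56682/(-24329 + √(-17694)) = 56682/(-24329 + 3*I*√1966)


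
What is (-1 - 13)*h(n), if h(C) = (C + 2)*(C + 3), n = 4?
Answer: -588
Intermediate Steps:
h(C) = (2 + C)*(3 + C)
(-1 - 13)*h(n) = (-1 - 13)*(6 + 4² + 5*4) = -14*(6 + 16 + 20) = -14*42 = -588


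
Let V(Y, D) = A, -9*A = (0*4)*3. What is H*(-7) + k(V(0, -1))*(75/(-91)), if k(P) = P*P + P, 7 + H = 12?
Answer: -35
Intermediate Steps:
A = 0 (A = -0*4*3/9 = -0*3 = -⅑*0 = 0)
V(Y, D) = 0
H = 5 (H = -7 + 12 = 5)
k(P) = P + P² (k(P) = P² + P = P + P²)
H*(-7) + k(V(0, -1))*(75/(-91)) = 5*(-7) + (0*(1 + 0))*(75/(-91)) = -35 + (0*1)*(75*(-1/91)) = -35 + 0*(-75/91) = -35 + 0 = -35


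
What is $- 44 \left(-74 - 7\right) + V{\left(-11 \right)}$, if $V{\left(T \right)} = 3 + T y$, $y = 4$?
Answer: $3523$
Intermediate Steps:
$V{\left(T \right)} = 3 + 4 T$ ($V{\left(T \right)} = 3 + T 4 = 3 + 4 T$)
$- 44 \left(-74 - 7\right) + V{\left(-11 \right)} = - 44 \left(-74 - 7\right) + \left(3 + 4 \left(-11\right)\right) = \left(-44\right) \left(-81\right) + \left(3 - 44\right) = 3564 - 41 = 3523$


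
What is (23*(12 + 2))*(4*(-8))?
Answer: -10304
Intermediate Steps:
(23*(12 + 2))*(4*(-8)) = (23*14)*(-32) = 322*(-32) = -10304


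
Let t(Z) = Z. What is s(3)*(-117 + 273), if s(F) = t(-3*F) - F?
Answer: -1872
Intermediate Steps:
s(F) = -4*F (s(F) = -3*F - F = -4*F)
s(3)*(-117 + 273) = (-4*3)*(-117 + 273) = -12*156 = -1872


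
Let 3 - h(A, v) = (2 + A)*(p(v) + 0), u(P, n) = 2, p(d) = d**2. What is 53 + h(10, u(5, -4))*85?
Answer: -3772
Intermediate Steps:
h(A, v) = 3 - v**2*(2 + A) (h(A, v) = 3 - (2 + A)*(v**2 + 0) = 3 - (2 + A)*v**2 = 3 - v**2*(2 + A))
53 + h(10, u(5, -4))*85 = 53 + (3 - 2*2**2 - 1*10*2**2)*85 = 53 + (3 - 2*4 - 1*10*4)*85 = 53 + (3 - 8 - 40)*85 = 53 - 45*85 = 53 - 3825 = -3772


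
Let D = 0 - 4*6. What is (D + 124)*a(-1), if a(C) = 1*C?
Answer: -100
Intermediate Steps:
a(C) = C
D = -24 (D = 0 - 24 = -24)
(D + 124)*a(-1) = (-24 + 124)*(-1) = 100*(-1) = -100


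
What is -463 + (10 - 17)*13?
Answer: -554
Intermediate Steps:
-463 + (10 - 17)*13 = -463 - 7*13 = -463 - 91 = -554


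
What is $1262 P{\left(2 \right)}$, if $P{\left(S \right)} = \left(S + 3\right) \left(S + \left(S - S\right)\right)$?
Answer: $12620$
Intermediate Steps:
$P{\left(S \right)} = S \left(3 + S\right)$ ($P{\left(S \right)} = \left(3 + S\right) \left(S + 0\right) = \left(3 + S\right) S = S \left(3 + S\right)$)
$1262 P{\left(2 \right)} = 1262 \cdot 2 \left(3 + 2\right) = 1262 \cdot 2 \cdot 5 = 1262 \cdot 10 = 12620$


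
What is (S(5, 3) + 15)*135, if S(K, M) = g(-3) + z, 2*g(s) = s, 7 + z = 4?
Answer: 2835/2 ≈ 1417.5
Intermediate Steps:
z = -3 (z = -7 + 4 = -3)
g(s) = s/2
S(K, M) = -9/2 (S(K, M) = (½)*(-3) - 3 = -3/2 - 3 = -9/2)
(S(5, 3) + 15)*135 = (-9/2 + 15)*135 = (21/2)*135 = 2835/2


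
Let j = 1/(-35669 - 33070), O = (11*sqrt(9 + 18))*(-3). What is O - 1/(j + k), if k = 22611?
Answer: -68739/1554257528 - 99*sqrt(3) ≈ -171.47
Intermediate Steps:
O = -99*sqrt(3) (O = (11*sqrt(27))*(-3) = (11*(3*sqrt(3)))*(-3) = (33*sqrt(3))*(-3) = -99*sqrt(3) ≈ -171.47)
j = -1/68739 (j = 1/(-68739) = -1/68739 ≈ -1.4548e-5)
O - 1/(j + k) = -99*sqrt(3) - 1/(-1/68739 + 22611) = -99*sqrt(3) - 1/1554257528/68739 = -99*sqrt(3) - 1*68739/1554257528 = -99*sqrt(3) - 68739/1554257528 = -68739/1554257528 - 99*sqrt(3)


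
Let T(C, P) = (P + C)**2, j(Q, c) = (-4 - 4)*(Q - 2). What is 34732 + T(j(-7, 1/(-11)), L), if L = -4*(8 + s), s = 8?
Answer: 34796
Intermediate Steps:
j(Q, c) = 16 - 8*Q (j(Q, c) = -8*(-2 + Q) = 16 - 8*Q)
L = -64 (L = -4*(8 + 8) = -4*16 = -64)
T(C, P) = (C + P)**2
34732 + T(j(-7, 1/(-11)), L) = 34732 + ((16 - 8*(-7)) - 64)**2 = 34732 + ((16 + 56) - 64)**2 = 34732 + (72 - 64)**2 = 34732 + 8**2 = 34732 + 64 = 34796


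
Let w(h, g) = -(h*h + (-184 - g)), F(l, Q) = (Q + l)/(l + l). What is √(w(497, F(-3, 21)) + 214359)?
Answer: I*√32469 ≈ 180.19*I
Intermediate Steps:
F(l, Q) = (Q + l)/(2*l) (F(l, Q) = (Q + l)/((2*l)) = (Q + l)*(1/(2*l)) = (Q + l)/(2*l))
w(h, g) = 184 + g - h² (w(h, g) = -(h² + (-184 - g)) = -(-184 + h² - g) = 184 + g - h²)
√(w(497, F(-3, 21)) + 214359) = √((184 + (½)*(21 - 3)/(-3) - 1*497²) + 214359) = √((184 + (½)*(-⅓)*18 - 1*247009) + 214359) = √((184 - 3 - 247009) + 214359) = √(-246828 + 214359) = √(-32469) = I*√32469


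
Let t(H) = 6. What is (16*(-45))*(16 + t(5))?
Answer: -15840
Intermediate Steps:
(16*(-45))*(16 + t(5)) = (16*(-45))*(16 + 6) = -720*22 = -15840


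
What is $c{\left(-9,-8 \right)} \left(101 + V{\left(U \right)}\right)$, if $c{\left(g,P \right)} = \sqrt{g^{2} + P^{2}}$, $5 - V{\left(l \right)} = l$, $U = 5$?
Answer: $101 \sqrt{145} \approx 1216.2$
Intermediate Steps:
$V{\left(l \right)} = 5 - l$
$c{\left(g,P \right)} = \sqrt{P^{2} + g^{2}}$
$c{\left(-9,-8 \right)} \left(101 + V{\left(U \right)}\right) = \sqrt{\left(-8\right)^{2} + \left(-9\right)^{2}} \left(101 + \left(5 - 5\right)\right) = \sqrt{64 + 81} \left(101 + \left(5 - 5\right)\right) = \sqrt{145} \left(101 + 0\right) = \sqrt{145} \cdot 101 = 101 \sqrt{145}$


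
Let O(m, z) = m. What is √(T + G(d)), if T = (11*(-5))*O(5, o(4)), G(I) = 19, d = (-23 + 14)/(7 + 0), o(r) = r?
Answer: 16*I ≈ 16.0*I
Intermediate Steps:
d = -9/7 ≈ -1.2857
T = -275 (T = (11*(-5))*5 = -55*5 = -275)
√(T + G(d)) = √(-275 + 19) = √(-256) = 16*I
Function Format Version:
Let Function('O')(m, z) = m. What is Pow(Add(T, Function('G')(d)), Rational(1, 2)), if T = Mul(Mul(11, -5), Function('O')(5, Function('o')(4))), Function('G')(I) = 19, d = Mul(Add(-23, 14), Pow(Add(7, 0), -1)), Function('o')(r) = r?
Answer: Mul(16, I) ≈ Mul(16.000, I)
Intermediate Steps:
d = Rational(-9, 7) (d = Mul(-9, Pow(7, -1)) = Mul(-9, Rational(1, 7)) = Rational(-9, 7) ≈ -1.2857)
T = -275 (T = Mul(Mul(11, -5), 5) = Mul(-55, 5) = -275)
Pow(Add(T, Function('G')(d)), Rational(1, 2)) = Pow(Add(-275, 19), Rational(1, 2)) = Pow(-256, Rational(1, 2)) = Mul(16, I)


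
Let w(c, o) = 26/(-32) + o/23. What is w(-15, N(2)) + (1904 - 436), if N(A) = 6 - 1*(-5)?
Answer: 540101/368 ≈ 1467.7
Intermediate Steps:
N(A) = 11 (N(A) = 6 + 5 = 11)
w(c, o) = -13/16 + o/23 (w(c, o) = 26*(-1/32) + o*(1/23) = -13/16 + o/23)
w(-15, N(2)) + (1904 - 436) = (-13/16 + (1/23)*11) + (1904 - 436) = (-13/16 + 11/23) + 1468 = -123/368 + 1468 = 540101/368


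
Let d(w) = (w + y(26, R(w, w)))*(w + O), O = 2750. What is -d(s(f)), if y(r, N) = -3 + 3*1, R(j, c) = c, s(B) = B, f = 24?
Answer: -66576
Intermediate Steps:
y(r, N) = 0 (y(r, N) = -3 + 3 = 0)
d(w) = w*(2750 + w) (d(w) = (w + 0)*(w + 2750) = w*(2750 + w))
-d(s(f)) = -24*(2750 + 24) = -24*2774 = -1*66576 = -66576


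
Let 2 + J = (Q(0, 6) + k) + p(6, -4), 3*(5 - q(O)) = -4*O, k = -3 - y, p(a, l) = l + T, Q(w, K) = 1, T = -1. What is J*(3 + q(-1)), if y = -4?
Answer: -100/3 ≈ -33.333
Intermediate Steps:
p(a, l) = -1 + l (p(a, l) = l - 1 = -1 + l)
k = 1 (k = -3 - 1*(-4) = -3 + 4 = 1)
q(O) = 5 + 4*O/3 (q(O) = 5 - (-4)*O/3 = 5 + 4*O/3)
J = -5 (J = -2 + ((1 + 1) + (-1 - 4)) = -2 + (2 - 5) = -2 - 3 = -5)
J*(3 + q(-1)) = -5*(3 + (5 + (4/3)*(-1))) = -5*(3 + (5 - 4/3)) = -5*(3 + 11/3) = -5*20/3 = -100/3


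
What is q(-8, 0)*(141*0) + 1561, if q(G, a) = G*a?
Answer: 1561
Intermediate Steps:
q(-8, 0)*(141*0) + 1561 = (-8*0)*(141*0) + 1561 = 0*0 + 1561 = 0 + 1561 = 1561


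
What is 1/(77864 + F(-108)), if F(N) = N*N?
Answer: 1/89528 ≈ 1.1170e-5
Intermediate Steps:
F(N) = N**2
1/(77864 + F(-108)) = 1/(77864 + (-108)**2) = 1/(77864 + 11664) = 1/89528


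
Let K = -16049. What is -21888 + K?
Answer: -37937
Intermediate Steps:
-21888 + K = -21888 - 16049 = -37937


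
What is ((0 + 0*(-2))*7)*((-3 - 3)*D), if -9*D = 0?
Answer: 0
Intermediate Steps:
D = 0 (D = -⅑*0 = 0)
((0 + 0*(-2))*7)*((-3 - 3)*D) = ((0 + 0*(-2))*7)*((-3 - 3)*0) = ((0 + 0)*7)*(-6*0) = (0*7)*0 = 0*0 = 0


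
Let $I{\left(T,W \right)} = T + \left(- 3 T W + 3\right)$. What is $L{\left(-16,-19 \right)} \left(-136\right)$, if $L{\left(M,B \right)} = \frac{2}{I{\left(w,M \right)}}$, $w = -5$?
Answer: $\frac{136}{121} \approx 1.124$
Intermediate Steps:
$I{\left(T,W \right)} = 3 + T - 3 T W$ ($I{\left(T,W \right)} = T - \left(-3 + 3 T W\right) = 3 + T - 3 T W$)
$L{\left(M,B \right)} = \frac{2}{-2 + 15 M}$ ($L{\left(M,B \right)} = \frac{2}{3 - 5 - - 15 M} = \frac{2}{3 - 5 + 15 M} = \frac{2}{-2 + 15 M}$)
$L{\left(-16,-19 \right)} \left(-136\right) = \frac{2}{-2 + 15 \left(-16\right)} \left(-136\right) = \frac{2}{-2 - 240} \left(-136\right) = \frac{2}{-242} \left(-136\right) = 2 \left(- \frac{1}{242}\right) \left(-136\right) = \left(- \frac{1}{121}\right) \left(-136\right) = \frac{136}{121}$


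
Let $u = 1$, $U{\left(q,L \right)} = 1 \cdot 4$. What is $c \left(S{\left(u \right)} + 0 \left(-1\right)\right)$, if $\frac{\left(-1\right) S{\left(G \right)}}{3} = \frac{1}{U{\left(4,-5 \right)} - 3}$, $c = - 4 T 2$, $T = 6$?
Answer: $144$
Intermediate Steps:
$U{\left(q,L \right)} = 4$
$c = -48$ ($c = \left(-4\right) 6 \cdot 2 = \left(-24\right) 2 = -48$)
$S{\left(G \right)} = -3$ ($S{\left(G \right)} = - \frac{3}{4 - 3} = - \frac{3}{1} = \left(-3\right) 1 = -3$)
$c \left(S{\left(u \right)} + 0 \left(-1\right)\right) = - 48 \left(-3 + 0 \left(-1\right)\right) = - 48 \left(-3 + 0\right) = \left(-48\right) \left(-3\right) = 144$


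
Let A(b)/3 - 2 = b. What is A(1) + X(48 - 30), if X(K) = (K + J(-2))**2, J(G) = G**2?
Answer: 493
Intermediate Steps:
X(K) = (4 + K)**2 (X(K) = (K + (-2)**2)**2 = (K + 4)**2 = (4 + K)**2)
A(b) = 6 + 3*b
A(1) + X(48 - 30) = (6 + 3*1) + (4 + (48 - 30))**2 = (6 + 3) + (4 + 18)**2 = 9 + 22**2 = 9 + 484 = 493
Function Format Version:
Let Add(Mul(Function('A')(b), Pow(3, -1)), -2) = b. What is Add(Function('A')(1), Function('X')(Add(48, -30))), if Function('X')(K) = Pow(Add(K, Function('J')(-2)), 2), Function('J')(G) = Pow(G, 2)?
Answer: 493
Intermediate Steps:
Function('X')(K) = Pow(Add(4, K), 2) (Function('X')(K) = Pow(Add(K, Pow(-2, 2)), 2) = Pow(Add(K, 4), 2) = Pow(Add(4, K), 2))
Function('A')(b) = Add(6, Mul(3, b))
Add(Function('A')(1), Function('X')(Add(48, -30))) = Add(Add(6, Mul(3, 1)), Pow(Add(4, Add(48, -30)), 2)) = Add(Add(6, 3), Pow(Add(4, 18), 2)) = Add(9, Pow(22, 2)) = Add(9, 484) = 493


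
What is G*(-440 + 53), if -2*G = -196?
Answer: -37926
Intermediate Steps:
G = 98 (G = -½*(-196) = 98)
G*(-440 + 53) = 98*(-440 + 53) = 98*(-387) = -37926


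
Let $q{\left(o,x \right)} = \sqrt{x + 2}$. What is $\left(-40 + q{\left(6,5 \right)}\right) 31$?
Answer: $-1240 + 31 \sqrt{7} \approx -1158.0$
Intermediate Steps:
$q{\left(o,x \right)} = \sqrt{2 + x}$
$\left(-40 + q{\left(6,5 \right)}\right) 31 = \left(-40 + \sqrt{2 + 5}\right) 31 = \left(-40 + \sqrt{7}\right) 31 = -1240 + 31 \sqrt{7}$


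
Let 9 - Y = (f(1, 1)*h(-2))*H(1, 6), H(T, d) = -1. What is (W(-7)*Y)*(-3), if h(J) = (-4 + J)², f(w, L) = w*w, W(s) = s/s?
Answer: -135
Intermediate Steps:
W(s) = 1
f(w, L) = w²
Y = 45 (Y = 9 - 1²*(-4 - 2)²*(-1) = 9 - 1*(-6)²*(-1) = 9 - 1*36*(-1) = 9 - 36*(-1) = 9 - 1*(-36) = 9 + 36 = 45)
(W(-7)*Y)*(-3) = (1*45)*(-3) = 45*(-3) = -135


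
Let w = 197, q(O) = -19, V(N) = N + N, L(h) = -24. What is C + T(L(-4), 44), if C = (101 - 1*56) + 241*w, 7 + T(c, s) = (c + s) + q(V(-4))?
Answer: 47516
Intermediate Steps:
V(N) = 2*N
T(c, s) = -26 + c + s (T(c, s) = -7 + ((c + s) - 19) = -7 + (-19 + c + s) = -26 + c + s)
C = 47522 (C = (101 - 1*56) + 241*197 = (101 - 56) + 47477 = 45 + 47477 = 47522)
C + T(L(-4), 44) = 47522 + (-26 - 24 + 44) = 47522 - 6 = 47516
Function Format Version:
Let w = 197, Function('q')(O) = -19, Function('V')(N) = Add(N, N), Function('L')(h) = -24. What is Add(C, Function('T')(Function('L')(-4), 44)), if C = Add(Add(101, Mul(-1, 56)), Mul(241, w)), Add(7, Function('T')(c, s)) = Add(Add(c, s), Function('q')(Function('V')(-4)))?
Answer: 47516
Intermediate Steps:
Function('V')(N) = Mul(2, N)
Function('T')(c, s) = Add(-26, c, s) (Function('T')(c, s) = Add(-7, Add(Add(c, s), -19)) = Add(-7, Add(-19, c, s)) = Add(-26, c, s))
C = 47522 (C = Add(Add(101, Mul(-1, 56)), Mul(241, 197)) = Add(Add(101, -56), 47477) = Add(45, 47477) = 47522)
Add(C, Function('T')(Function('L')(-4), 44)) = Add(47522, Add(-26, -24, 44)) = Add(47522, -6) = 47516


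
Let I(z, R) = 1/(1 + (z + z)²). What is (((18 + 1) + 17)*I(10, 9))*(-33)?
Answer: -1188/401 ≈ -2.9626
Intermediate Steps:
I(z, R) = 1/(1 + 4*z²) (I(z, R) = 1/(1 + (2*z)²) = 1/(1 + 4*z²))
(((18 + 1) + 17)*I(10, 9))*(-33) = (((18 + 1) + 17)/(1 + 4*10²))*(-33) = ((19 + 17)/(1 + 4*100))*(-33) = (36/(1 + 400))*(-33) = (36/401)*(-33) = -1188/401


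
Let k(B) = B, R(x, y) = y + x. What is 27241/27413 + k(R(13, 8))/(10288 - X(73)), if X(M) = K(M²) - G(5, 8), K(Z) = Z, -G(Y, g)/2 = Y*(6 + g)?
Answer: 1668988/1672193 ≈ 0.99808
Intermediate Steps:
G(Y, g) = -2*Y*(6 + g)
R(x, y) = x + y
X(M) = 140 + M² (X(M) = M² - (-2)*5*(6 + 8) = M² - (-2)*5*14 = M² - 1*(-140) = M² + 140 = 140 + M²)
27241/27413 + k(R(13, 8))/(10288 - X(73)) = 27241/27413 + (13 + 8)/(10288 - (140 + 73²)) = 27241*(1/27413) + 21/(10288 - (140 + 5329)) = 27241/27413 + 21/(10288 - 1*5469) = 27241/27413 + 21/(10288 - 5469) = 27241/27413 + 21/4819 = 1668988/1672193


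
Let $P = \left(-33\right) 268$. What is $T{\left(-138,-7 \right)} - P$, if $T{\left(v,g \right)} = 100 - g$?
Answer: $8951$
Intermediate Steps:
$P = -8844$
$T{\left(-138,-7 \right)} - P = \left(100 - -7\right) - -8844 = \left(100 + 7\right) + 8844 = 107 + 8844 = 8951$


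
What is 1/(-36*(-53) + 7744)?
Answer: 1/9652 ≈ 0.00010361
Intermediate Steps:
1/(-36*(-53) + 7744) = 1/(1908 + 7744) = 1/9652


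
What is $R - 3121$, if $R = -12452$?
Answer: $-15573$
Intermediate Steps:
$R - 3121 = -12452 - 3121 = -15573$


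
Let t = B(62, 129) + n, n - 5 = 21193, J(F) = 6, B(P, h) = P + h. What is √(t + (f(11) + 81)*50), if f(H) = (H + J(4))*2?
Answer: √27139 ≈ 164.74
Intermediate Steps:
n = 21198 (n = 5 + 21193 = 21198)
f(H) = 12 + 2*H (f(H) = (H + 6)*2 = (6 + H)*2 = 12 + 2*H)
t = 21389 (t = (62 + 129) + 21198 = 191 + 21198 = 21389)
√(t + (f(11) + 81)*50) = √(21389 + ((12 + 2*11) + 81)*50) = √(21389 + ((12 + 22) + 81)*50) = √(21389 + (34 + 81)*50) = √(21389 + 115*50) = √(21389 + 5750) = √27139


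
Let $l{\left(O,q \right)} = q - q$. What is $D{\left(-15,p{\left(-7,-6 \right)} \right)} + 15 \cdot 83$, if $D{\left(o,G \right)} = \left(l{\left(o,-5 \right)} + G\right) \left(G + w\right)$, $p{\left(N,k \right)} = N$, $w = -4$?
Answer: $1322$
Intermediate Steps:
$l{\left(O,q \right)} = 0$
$D{\left(o,G \right)} = G \left(-4 + G\right)$ ($D{\left(o,G \right)} = \left(0 + G\right) \left(G - 4\right) = G \left(-4 + G\right)$)
$D{\left(-15,p{\left(-7,-6 \right)} \right)} + 15 \cdot 83 = - 7 \left(-4 - 7\right) + 15 \cdot 83 = \left(-7\right) \left(-11\right) + 1245 = 77 + 1245 = 1322$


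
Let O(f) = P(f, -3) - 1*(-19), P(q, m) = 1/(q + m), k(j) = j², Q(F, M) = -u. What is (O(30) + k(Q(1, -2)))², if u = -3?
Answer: 573049/729 ≈ 786.08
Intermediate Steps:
Q(F, M) = 3 (Q(F, M) = -1*(-3) = 3)
P(q, m) = 1/(m + q)
O(f) = 19 + 1/(-3 + f) (O(f) = 1/(-3 + f) - 1*(-19) = 1/(-3 + f) + 19 = 19 + 1/(-3 + f))
(O(30) + k(Q(1, -2)))² = ((-56 + 19*30)/(-3 + 30) + 3²)² = ((-56 + 570)/27 + 9)² = ((1/27)*514 + 9)² = (514/27 + 9)² = (757/27)² = 573049/729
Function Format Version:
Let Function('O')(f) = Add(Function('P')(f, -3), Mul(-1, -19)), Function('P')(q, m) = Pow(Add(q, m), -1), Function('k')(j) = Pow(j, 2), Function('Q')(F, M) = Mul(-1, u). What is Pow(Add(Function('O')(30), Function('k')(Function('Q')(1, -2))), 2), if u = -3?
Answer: Rational(573049, 729) ≈ 786.08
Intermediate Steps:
Function('Q')(F, M) = 3 (Function('Q')(F, M) = Mul(-1, -3) = 3)
Function('P')(q, m) = Pow(Add(m, q), -1)
Function('O')(f) = Add(19, Pow(Add(-3, f), -1)) (Function('O')(f) = Add(Pow(Add(-3, f), -1), Mul(-1, -19)) = Add(Pow(Add(-3, f), -1), 19) = Add(19, Pow(Add(-3, f), -1)))
Pow(Add(Function('O')(30), Function('k')(Function('Q')(1, -2))), 2) = Pow(Add(Mul(Pow(Add(-3, 30), -1), Add(-56, Mul(19, 30))), Pow(3, 2)), 2) = Pow(Add(Mul(Pow(27, -1), Add(-56, 570)), 9), 2) = Pow(Add(Mul(Rational(1, 27), 514), 9), 2) = Pow(Add(Rational(514, 27), 9), 2) = Pow(Rational(757, 27), 2) = Rational(573049, 729)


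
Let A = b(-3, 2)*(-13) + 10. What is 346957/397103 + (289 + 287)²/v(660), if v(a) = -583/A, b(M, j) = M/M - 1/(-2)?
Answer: 1251820102747/231511049 ≈ 5407.2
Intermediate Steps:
b(M, j) = 3/2 (b(M, j) = 1 - 1*(-½) = 1 + ½ = 3/2)
A = -19/2 (A = (3/2)*(-13) + 10 = -39/2 + 10 = -19/2 ≈ -9.5000)
v(a) = 1166/19 (v(a) = -583/(-19/2) = -583*(-2/19) = 1166/19)
346957/397103 + (289 + 287)²/v(660) = 346957/397103 + (289 + 287)²/(1166/19) = 346957*(1/397103) + 576²*(19/1166) = 346957/397103 + 331776*(19/1166) = 346957/397103 + 3151872/583 = 1251820102747/231511049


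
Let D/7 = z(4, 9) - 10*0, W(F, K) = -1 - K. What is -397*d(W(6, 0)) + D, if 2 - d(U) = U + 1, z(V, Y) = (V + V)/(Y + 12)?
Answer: -2374/3 ≈ -791.33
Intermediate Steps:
z(V, Y) = 2*V/(12 + Y) (z(V, Y) = (2*V)/(12 + Y) = 2*V/(12 + Y))
D = 8/3 (D = 7*(2*4/(12 + 9) - 10*0) = 7*(2*4/21 + 0) = 7*(2*4*(1/21) + 0) = 7*(8/21 + 0) = 7*(8/21) = 8/3 ≈ 2.6667)
d(U) = 1 - U (d(U) = 2 - (U + 1) = 2 - (1 + U) = 2 + (-1 - U) = 1 - U)
-397*d(W(6, 0)) + D = -397*(1 - (-1 - 1*0)) + 8/3 = -397*(1 - (-1 + 0)) + 8/3 = -397*(1 - 1*(-1)) + 8/3 = -397*(1 + 1) + 8/3 = -397*2 + 8/3 = -794 + 8/3 = -2374/3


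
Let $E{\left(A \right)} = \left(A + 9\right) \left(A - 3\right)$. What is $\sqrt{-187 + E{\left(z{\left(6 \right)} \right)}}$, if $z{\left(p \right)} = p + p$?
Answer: $\sqrt{2} \approx 1.4142$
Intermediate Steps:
$z{\left(p \right)} = 2 p$
$E{\left(A \right)} = \left(-3 + A\right) \left(9 + A\right)$ ($E{\left(A \right)} = \left(9 + A\right) \left(-3 + A\right) = \left(-3 + A\right) \left(9 + A\right)$)
$\sqrt{-187 + E{\left(z{\left(6 \right)} \right)}} = \sqrt{-187 + \left(-27 + \left(2 \cdot 6\right)^{2} + 6 \cdot 2 \cdot 6\right)} = \sqrt{-187 + \left(-27 + 12^{2} + 6 \cdot 12\right)} = \sqrt{-187 + \left(-27 + 144 + 72\right)} = \sqrt{-187 + 189} = \sqrt{2}$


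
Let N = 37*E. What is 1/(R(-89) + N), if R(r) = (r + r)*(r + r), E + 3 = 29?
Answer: 1/32646 ≈ 3.0632e-5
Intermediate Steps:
E = 26 (E = -3 + 29 = 26)
N = 962 (N = 37*26 = 962)
R(r) = 4*r**2 (R(r) = (2*r)*(2*r) = 4*r**2)
1/(R(-89) + N) = 1/(4*(-89)**2 + 962) = 1/(4*7921 + 962) = 1/(31684 + 962) = 1/32646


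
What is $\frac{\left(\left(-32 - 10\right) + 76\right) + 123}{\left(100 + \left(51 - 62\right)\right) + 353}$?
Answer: $\frac{157}{442} \approx 0.3552$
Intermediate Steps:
$\frac{\left(\left(-32 - 10\right) + 76\right) + 123}{\left(100 + \left(51 - 62\right)\right) + 353} = \frac{\left(-42 + 76\right) + 123}{\left(100 + \left(51 - 62\right)\right) + 353} = \frac{34 + 123}{\left(100 - 11\right) + 353} = \frac{157}{89 + 353} = \frac{157}{442}$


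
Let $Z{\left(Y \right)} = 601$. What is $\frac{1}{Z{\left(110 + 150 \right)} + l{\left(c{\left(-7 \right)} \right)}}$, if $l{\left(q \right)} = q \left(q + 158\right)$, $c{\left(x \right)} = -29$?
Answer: $- \frac{1}{3140} \approx -0.00031847$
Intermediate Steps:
$l{\left(q \right)} = q \left(158 + q\right)$
$\frac{1}{Z{\left(110 + 150 \right)} + l{\left(c{\left(-7 \right)} \right)}} = \frac{1}{601 - 29 \left(158 - 29\right)} = \frac{1}{601 - 3741} = \frac{1}{-3140} = - \frac{1}{3140}$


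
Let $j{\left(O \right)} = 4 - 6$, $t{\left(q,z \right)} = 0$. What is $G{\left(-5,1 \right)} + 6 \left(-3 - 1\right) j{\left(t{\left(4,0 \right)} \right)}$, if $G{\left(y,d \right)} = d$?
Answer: $49$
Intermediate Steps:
$j{\left(O \right)} = -2$ ($j{\left(O \right)} = 4 - 6 = -2$)
$G{\left(-5,1 \right)} + 6 \left(-3 - 1\right) j{\left(t{\left(4,0 \right)} \right)} = 1 + 6 \left(-3 - 1\right) \left(-2\right) = 1 + 6 \left(-4\right) \left(-2\right) = 1 - -48 = 1 + 48 = 49$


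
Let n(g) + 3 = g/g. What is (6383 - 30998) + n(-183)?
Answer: -24617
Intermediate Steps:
n(g) = -2 (n(g) = -3 + g/g = -3 + 1 = -2)
(6383 - 30998) + n(-183) = (6383 - 30998) - 2 = -24615 - 2 = -24617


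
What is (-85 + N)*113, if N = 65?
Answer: -2260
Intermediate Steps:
(-85 + N)*113 = (-85 + 65)*113 = -20*113 = -2260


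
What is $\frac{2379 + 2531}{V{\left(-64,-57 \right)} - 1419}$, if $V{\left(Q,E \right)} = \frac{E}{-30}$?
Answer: $- \frac{49100}{14171} \approx -3.4648$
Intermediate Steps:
$V{\left(Q,E \right)} = - \frac{E}{30}$ ($V{\left(Q,E \right)} = E \left(- \frac{1}{30}\right) = - \frac{E}{30}$)
$\frac{2379 + 2531}{V{\left(-64,-57 \right)} - 1419} = \frac{2379 + 2531}{\left(- \frac{1}{30}\right) \left(-57\right) - 1419} = \frac{4910}{\frac{19}{10} - 1419} = \frac{4910}{- \frac{14171}{10}} = 4910 \left(- \frac{10}{14171}\right) = - \frac{49100}{14171}$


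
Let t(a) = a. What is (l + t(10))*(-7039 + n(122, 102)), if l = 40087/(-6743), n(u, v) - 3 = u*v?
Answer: 147870944/6743 ≈ 21930.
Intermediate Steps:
n(u, v) = 3 + u*v
l = -40087/6743 (l = 40087*(-1/6743) = -40087/6743 ≈ -5.9450)
(l + t(10))*(-7039 + n(122, 102)) = (-40087/6743 + 10)*(-7039 + (3 + 122*102)) = 27343*(-7039 + (3 + 12444))/6743 = 27343*(-7039 + 12447)/6743 = (27343/6743)*5408 = 147870944/6743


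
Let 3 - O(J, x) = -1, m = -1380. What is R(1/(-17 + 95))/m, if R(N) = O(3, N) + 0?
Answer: -1/345 ≈ -0.0028986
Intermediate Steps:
O(J, x) = 4 (O(J, x) = 3 - 1*(-1) = 3 + 1 = 4)
R(N) = 4 (R(N) = 4 + 0 = 4)
R(1/(-17 + 95))/m = 4/(-1380) = 4*(-1/1380) = -1/345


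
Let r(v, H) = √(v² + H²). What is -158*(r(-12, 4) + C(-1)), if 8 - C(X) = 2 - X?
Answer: -790 - 632*√10 ≈ -2788.6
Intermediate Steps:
C(X) = 6 + X (C(X) = 8 - (2 - X) = 8 + (-2 + X) = 6 + X)
r(v, H) = √(H² + v²)
-158*(r(-12, 4) + C(-1)) = -158*(√(4² + (-12)²) + (6 - 1)) = -158*(√(16 + 144) + 5) = -158*(√160 + 5) = -158*(4*√10 + 5) = -158*(5 + 4*√10) = -790 - 632*√10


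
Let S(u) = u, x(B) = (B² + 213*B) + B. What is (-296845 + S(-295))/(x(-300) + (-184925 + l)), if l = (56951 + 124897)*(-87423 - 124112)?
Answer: 59428/7693475161 ≈ 7.7245e-6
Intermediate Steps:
x(B) = B² + 214*B
l = -38467216680 (l = 181848*(-211535) = -38467216680)
(-296845 + S(-295))/(x(-300) + (-184925 + l)) = (-296845 - 295)/(-300*(214 - 300) + (-184925 - 38467216680)) = -297140/(-300*(-86) - 38467401605) = -297140/(25800 - 38467401605) = -297140/(-38467375805) = -297140*(-1/38467375805) = 59428/7693475161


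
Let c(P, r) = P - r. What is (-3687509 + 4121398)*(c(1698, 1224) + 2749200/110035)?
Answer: 4764603663462/22007 ≈ 2.1650e+8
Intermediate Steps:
(-3687509 + 4121398)*(c(1698, 1224) + 2749200/110035) = (-3687509 + 4121398)*((1698 - 1*1224) + 2749200/110035) = 433889*((1698 - 1224) + 2749200*(1/110035)) = 433889*(474 + 549840/22007) = 433889*(10981158/22007) = 4764603663462/22007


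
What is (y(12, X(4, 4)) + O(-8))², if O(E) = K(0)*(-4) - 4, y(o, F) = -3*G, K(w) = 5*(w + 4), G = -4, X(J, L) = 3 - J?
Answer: 5184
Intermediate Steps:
K(w) = 20 + 5*w (K(w) = 5*(4 + w) = 20 + 5*w)
y(o, F) = 12 (y(o, F) = -3*(-4) = 12)
O(E) = -84 (O(E) = (20 + 5*0)*(-4) - 4 = (20 + 0)*(-4) - 4 = 20*(-4) - 4 = -80 - 4 = -84)
(y(12, X(4, 4)) + O(-8))² = (12 - 84)² = (-72)² = 5184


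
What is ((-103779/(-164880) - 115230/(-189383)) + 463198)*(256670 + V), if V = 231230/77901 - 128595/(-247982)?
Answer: 6959419441661958502070015803/58536151429320096 ≈ 1.1889e+11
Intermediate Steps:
V = 67358556955/19318045782 (V = 231230*(1/77901) - 128595*(-1/247982) = 231230/77901 + 128595/247982 = 67358556955/19318045782 ≈ 3.4868)
((-103779/(-164880) - 115230/(-189383)) + 463198)*(256670 + V) = ((-103779/(-164880) - 115230/(-189383)) + 463198)*(256670 + 67358556955/19318045782) = ((-103779*(-1/164880) - 115230*(-1/189383)) + 463198)*(4958430169422895/19318045782) = ((11531/18320 + 115230/189383) + 463198)*(4958430169422895/19318045782) = (18754537/15150640 + 463198)*(4958430169422895/19318045782) = (7017764901257/15150640)*(4958430169422895/19318045782) = 6959419441661958502070015803/58536151429320096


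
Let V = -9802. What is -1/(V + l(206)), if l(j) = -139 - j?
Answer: 1/10147 ≈ 9.8551e-5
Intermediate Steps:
-1/(V + l(206)) = -1/(-9802 + (-139 - 1*206)) = -1/(-9802 + (-139 - 206)) = -1/(-9802 - 345) = -1/(-10147) = -1*(-1/10147) = 1/10147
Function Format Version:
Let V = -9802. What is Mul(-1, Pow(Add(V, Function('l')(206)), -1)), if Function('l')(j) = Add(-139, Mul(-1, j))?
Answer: Rational(1, 10147) ≈ 9.8551e-5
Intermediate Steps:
Mul(-1, Pow(Add(V, Function('l')(206)), -1)) = Mul(-1, Pow(Add(-9802, Add(-139, Mul(-1, 206))), -1)) = Mul(-1, Pow(Add(-9802, Add(-139, -206)), -1)) = Mul(-1, Pow(Add(-9802, -345), -1)) = Mul(-1, Pow(-10147, -1)) = Mul(-1, Rational(-1, 10147)) = Rational(1, 10147)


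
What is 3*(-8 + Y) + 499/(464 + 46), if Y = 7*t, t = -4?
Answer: -54581/510 ≈ -107.02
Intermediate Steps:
Y = -28 (Y = 7*(-4) = -28)
3*(-8 + Y) + 499/(464 + 46) = 3*(-8 - 28) + 499/(464 + 46) = 3*(-36) + 499/510 = -108 + 499*(1/510) = -108 + 499/510 = -54581/510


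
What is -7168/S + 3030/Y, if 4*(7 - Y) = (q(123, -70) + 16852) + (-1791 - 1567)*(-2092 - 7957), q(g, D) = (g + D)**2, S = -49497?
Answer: 766418104/5305477365 ≈ 0.14446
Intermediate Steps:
q(g, D) = (D + g)**2
Y = -33764175/4 (Y = 7 - (((-70 + 123)**2 + 16852) + (-1791 - 1567)*(-2092 - 7957))/4 = 7 - ((53**2 + 16852) - 3358*(-10049))/4 = 7 - ((2809 + 16852) + 33744542)/4 = 7 - (19661 + 33744542)/4 = 7 - 1/4*33764203 = 7 - 33764203/4 = -33764175/4 ≈ -8.4410e+6)
-7168/S + 3030/Y = -7168/(-49497) + 3030/(-33764175/4) = -7168*(-1/49497) + 3030*(-4/33764175) = 1024/7071 - 808/2250945 = 766418104/5305477365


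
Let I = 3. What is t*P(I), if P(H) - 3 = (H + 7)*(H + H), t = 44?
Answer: 2772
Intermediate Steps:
P(H) = 3 + 2*H*(7 + H) (P(H) = 3 + (H + 7)*(H + H) = 3 + (7 + H)*(2*H) = 3 + 2*H*(7 + H))
t*P(I) = 44*(3 + 2*3**2 + 14*3) = 44*(3 + 2*9 + 42) = 44*(3 + 18 + 42) = 44*63 = 2772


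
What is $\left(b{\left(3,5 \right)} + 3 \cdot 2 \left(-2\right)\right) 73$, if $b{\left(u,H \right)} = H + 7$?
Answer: $0$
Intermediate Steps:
$b{\left(u,H \right)} = 7 + H$
$\left(b{\left(3,5 \right)} + 3 \cdot 2 \left(-2\right)\right) 73 = \left(\left(7 + 5\right) + 3 \cdot 2 \left(-2\right)\right) 73 = \left(12 + 6 \left(-2\right)\right) 73 = \left(12 - 12\right) 73 = 0 \cdot 73 = 0$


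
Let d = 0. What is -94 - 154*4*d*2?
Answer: -94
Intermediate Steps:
-94 - 154*4*d*2 = -94 - 154*4*0*2 = -94 - 0*2 = -94 - 154*0 = -94 + 0 = -94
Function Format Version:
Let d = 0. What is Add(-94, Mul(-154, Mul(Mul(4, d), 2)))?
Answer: -94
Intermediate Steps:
Add(-94, Mul(-154, Mul(Mul(4, d), 2))) = Add(-94, Mul(-154, Mul(Mul(4, 0), 2))) = Add(-94, Mul(-154, Mul(0, 2))) = Add(-94, Mul(-154, 0)) = Add(-94, 0) = -94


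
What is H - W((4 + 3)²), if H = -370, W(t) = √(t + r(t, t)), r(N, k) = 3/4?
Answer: -370 - √199/2 ≈ -377.05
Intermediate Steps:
r(N, k) = ¾ (r(N, k) = 3*(¼) = ¾)
W(t) = √(¾ + t) (W(t) = √(t + ¾) = √(¾ + t))
H - W((4 + 3)²) = -370 - √(3 + 4*(4 + 3)²)/2 = -370 - √(3 + 4*7²)/2 = -370 - √(3 + 4*49)/2 = -370 - √(3 + 196)/2 = -370 - √199/2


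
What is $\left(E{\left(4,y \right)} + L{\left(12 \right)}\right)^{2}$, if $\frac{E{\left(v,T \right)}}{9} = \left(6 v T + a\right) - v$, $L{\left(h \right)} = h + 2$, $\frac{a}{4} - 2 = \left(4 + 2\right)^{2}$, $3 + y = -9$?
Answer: $1552516$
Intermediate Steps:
$y = -12$ ($y = -3 - 9 = -12$)
$a = 152$ ($a = 8 + 4 \left(4 + 2\right)^{2} = 8 + 4 \cdot 6^{2} = 8 + 4 \cdot 36 = 8 + 144 = 152$)
$L{\left(h \right)} = 2 + h$
$E{\left(v,T \right)} = 1368 - 9 v + 54 T v$ ($E{\left(v,T \right)} = 9 \left(\left(6 v T + 152\right) - v\right) = 9 \left(\left(6 T v + 152\right) - v\right) = 9 \left(\left(152 + 6 T v\right) - v\right) = 9 \left(152 - v + 6 T v\right) = 1368 - 9 v + 54 T v$)
$\left(E{\left(4,y \right)} + L{\left(12 \right)}\right)^{2} = \left(\left(1368 - 36 + 54 \left(-12\right) 4\right) + \left(2 + 12\right)\right)^{2} = \left(\left(1368 - 36 - 2592\right) + 14\right)^{2} = \left(-1260 + 14\right)^{2} = \left(-1246\right)^{2} = 1552516$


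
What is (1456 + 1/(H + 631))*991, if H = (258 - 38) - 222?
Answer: 907582575/629 ≈ 1.4429e+6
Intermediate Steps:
H = -2 (H = 220 - 222 = -2)
(1456 + 1/(H + 631))*991 = (1456 + 1/(-2 + 631))*991 = (1456 + 1/629)*991 = (915825/629)*991 = 907582575/629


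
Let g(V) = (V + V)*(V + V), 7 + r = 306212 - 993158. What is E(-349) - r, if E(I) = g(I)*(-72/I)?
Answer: 787465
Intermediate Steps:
r = -686953 (r = -7 + (306212 - 993158) = -7 - 686946 = -686953)
g(V) = 4*V² (g(V) = (2*V)*(2*V) = 4*V²)
E(I) = -288*I (E(I) = (4*I²)*(-72/I) = -288*I)
E(-349) - r = -288*(-349) - 1*(-686953) = 100512 + 686953 = 787465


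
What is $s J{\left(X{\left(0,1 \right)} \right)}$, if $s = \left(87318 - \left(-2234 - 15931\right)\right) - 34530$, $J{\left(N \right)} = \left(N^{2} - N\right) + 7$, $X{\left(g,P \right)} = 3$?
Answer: $922389$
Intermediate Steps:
$J{\left(N \right)} = 7 + N^{2} - N$
$s = 70953$ ($s = \left(87318 - -18165\right) - 34530 = \left(87318 + 18165\right) - 34530 = 105483 - 34530 = 70953$)
$s J{\left(X{\left(0,1 \right)} \right)} = 70953 \left(7 + 3^{2} - 3\right) = 70953 \left(7 + 9 - 3\right) = 70953 \cdot 13 = 922389$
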